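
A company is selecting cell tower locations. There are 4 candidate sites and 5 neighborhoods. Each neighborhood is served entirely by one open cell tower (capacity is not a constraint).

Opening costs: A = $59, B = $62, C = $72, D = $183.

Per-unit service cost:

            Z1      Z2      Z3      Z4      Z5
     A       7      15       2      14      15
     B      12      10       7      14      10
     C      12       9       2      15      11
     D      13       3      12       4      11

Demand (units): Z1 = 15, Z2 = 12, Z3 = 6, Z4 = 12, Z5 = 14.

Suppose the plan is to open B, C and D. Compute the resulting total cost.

Total cost: 733

Each neighborhood is assigned to its cheapest site among the open ones.
{B, C, D}: Z1→B 12·15=180, Z2→D 3·12=36, Z3→C 2·6=12, Z4→D 4·12=48, Z5→B 10·14=140. Service 416; fixed 317; total 733.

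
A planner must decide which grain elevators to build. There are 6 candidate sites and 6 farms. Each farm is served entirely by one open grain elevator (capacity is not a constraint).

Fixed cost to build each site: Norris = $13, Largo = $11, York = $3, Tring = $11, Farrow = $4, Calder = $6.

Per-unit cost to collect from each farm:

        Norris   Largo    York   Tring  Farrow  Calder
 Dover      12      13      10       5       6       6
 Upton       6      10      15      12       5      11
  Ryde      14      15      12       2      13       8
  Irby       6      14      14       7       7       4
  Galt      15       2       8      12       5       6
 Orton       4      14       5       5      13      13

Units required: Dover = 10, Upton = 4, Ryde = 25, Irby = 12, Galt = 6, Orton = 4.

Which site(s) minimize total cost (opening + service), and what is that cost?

Open Largo, Tring, Farrow and Calder; minimum total cost 232.

For any fixed open set, each farm goes to its cheapest open site; total = fixed + service.
{Largo, Tring, Farrow, Calder}: Dover→Tring 5·10=50, Upton→Farrow 5·4=20, Ryde→Tring 2·25=50, Irby→Calder 4·12=48, Galt→Largo 2·6=12, Orton→Tring 5·4=20. Service 200; fixed 32; total 232.
{Largo, York, Tring, Farrow, Calder}: service 200 + fixed 35 = 235
{Tring, Farrow, Calder}: service 218 + fixed 21 = 239
{Norris, Largo, York, Tring, Farrow, Calder}: service 196 + fixed 48 = 244
No other subset beats 232.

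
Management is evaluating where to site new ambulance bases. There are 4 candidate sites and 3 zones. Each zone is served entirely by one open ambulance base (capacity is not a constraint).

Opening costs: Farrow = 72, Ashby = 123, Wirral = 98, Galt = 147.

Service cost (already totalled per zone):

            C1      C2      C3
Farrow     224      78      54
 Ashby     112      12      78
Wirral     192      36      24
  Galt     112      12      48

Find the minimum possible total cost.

Minimum total cost: 319

For any fixed open set, each zone goes to its cheapest open site; total = fixed + service.
{Galt}: C1→Galt 112, C2→Galt 12, C3→Galt 48. Service 172; fixed 147; total 319.
{Ashby}: service 202 + fixed 123 = 325
{Wirral}: C1→Wirral 192, C2→Wirral 36, C3→Wirral 24. Service 252; fixed 98; total 350.
{Farrow, Ashby, Wirral, Galt}: service 148 + fixed 440 = 588
No other subset beats 319.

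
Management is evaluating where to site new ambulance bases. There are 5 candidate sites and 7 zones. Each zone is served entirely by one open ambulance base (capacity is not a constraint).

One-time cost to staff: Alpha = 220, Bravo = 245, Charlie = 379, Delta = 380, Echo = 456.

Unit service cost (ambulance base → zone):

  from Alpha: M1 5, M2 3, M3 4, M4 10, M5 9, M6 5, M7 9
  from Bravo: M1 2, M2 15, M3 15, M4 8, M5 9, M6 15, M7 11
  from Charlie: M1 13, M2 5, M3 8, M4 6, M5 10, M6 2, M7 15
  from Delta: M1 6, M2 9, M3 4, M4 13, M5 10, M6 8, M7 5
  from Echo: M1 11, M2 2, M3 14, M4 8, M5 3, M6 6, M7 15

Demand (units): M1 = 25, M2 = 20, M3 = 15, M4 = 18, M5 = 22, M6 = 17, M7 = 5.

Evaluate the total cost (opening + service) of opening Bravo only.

Total cost: 1472

Each zone is assigned to its cheapest site among the open ones.
{Bravo}: M1→Bravo 2·25=50, M2→Bravo 15·20=300, M3→Bravo 15·15=225, M4→Bravo 8·18=144, M5→Bravo 9·22=198, M6→Bravo 15·17=255, M7→Bravo 11·5=55. Service 1227; fixed 245; total 1472.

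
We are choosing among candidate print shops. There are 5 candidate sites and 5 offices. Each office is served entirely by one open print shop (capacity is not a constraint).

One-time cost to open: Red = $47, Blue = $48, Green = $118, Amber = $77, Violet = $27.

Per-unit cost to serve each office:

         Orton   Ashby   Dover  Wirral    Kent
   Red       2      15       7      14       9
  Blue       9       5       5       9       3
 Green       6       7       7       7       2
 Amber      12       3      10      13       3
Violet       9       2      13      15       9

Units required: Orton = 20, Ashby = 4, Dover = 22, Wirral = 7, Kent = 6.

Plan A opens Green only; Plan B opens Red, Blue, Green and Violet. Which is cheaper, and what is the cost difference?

Plan B is cheaper by 22.

Plan A: {Green}: Orton→Green 6·20=120, Ashby→Green 7·4=28, Dover→Green 7·22=154, Wirral→Green 7·7=49, Kent→Green 2·6=12. Service 363; fixed 118; total 481.
Plan B: {Red, Blue, Green, Violet}: Orton→Red 2·20=40, Ashby→Violet 2·4=8, Dover→Blue 5·22=110, Wirral→Green 7·7=49, Kent→Green 2·6=12. Service 219; fixed 240; total 459.
Difference: |481 − 459| = 22.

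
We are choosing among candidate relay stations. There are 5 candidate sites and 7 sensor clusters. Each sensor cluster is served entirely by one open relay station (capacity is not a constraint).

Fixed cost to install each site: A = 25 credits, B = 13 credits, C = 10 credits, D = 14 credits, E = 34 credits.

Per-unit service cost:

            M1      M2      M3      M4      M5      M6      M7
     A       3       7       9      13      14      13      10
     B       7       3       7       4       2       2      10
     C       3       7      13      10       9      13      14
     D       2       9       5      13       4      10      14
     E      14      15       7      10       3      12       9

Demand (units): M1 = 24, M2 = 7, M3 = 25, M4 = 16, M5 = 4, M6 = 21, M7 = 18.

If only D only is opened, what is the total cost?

Each sensor cluster is assigned to its cheapest site among the open ones.
{D}: M1→D 2·24=48, M2→D 9·7=63, M3→D 5·25=125, M4→D 13·16=208, M5→D 4·4=16, M6→D 10·21=210, M7→D 14·18=252. Service 922; fixed 14; total 936.

Total cost: 936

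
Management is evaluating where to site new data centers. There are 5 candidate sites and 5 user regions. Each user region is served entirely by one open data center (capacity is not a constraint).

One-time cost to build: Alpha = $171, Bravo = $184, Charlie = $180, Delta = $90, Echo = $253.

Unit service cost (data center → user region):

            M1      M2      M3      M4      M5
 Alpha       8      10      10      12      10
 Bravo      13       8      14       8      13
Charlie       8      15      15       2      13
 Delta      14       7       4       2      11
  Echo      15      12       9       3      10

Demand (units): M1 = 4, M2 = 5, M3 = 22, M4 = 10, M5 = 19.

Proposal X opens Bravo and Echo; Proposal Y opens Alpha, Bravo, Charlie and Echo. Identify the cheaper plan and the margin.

Proposal X: {Bravo, Echo}: M1→Bravo 13·4=52, M2→Bravo 8·5=40, M3→Echo 9·22=198, M4→Echo 3·10=30, M5→Echo 10·19=190. Service 510; fixed 437; total 947.
Proposal Y: {Alpha, Bravo, Charlie, Echo}: M1→Alpha 8·4=32, M2→Bravo 8·5=40, M3→Echo 9·22=198, M4→Charlie 2·10=20, M5→Alpha 10·19=190. Service 480; fixed 788; total 1268.
Difference: |947 − 1268| = 321.

Proposal X is cheaper by 321.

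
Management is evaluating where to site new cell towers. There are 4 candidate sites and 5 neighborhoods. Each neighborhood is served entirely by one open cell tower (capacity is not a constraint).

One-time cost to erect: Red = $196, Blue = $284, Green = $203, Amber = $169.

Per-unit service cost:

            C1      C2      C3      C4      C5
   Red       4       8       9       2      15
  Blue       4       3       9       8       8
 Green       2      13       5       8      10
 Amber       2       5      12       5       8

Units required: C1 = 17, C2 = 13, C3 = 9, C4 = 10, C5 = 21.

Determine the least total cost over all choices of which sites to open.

Minimum total cost: 594

For any fixed open set, each neighborhood goes to its cheapest open site; total = fixed + service.
{Amber}: C1→Amber 2·17=34, C2→Amber 5·13=65, C3→Amber 12·9=108, C4→Amber 5·10=50, C5→Amber 8·21=168. Service 425; fixed 169; total 594.
{Blue}: C1→Blue 4·17=68, C2→Blue 3·13=39, C3→Blue 9·9=81, C4→Blue 8·10=80, C5→Blue 8·21=168. Service 436; fixed 284; total 720.
{Red, Amber}: C1→Amber 2·17=34, C2→Amber 5·13=65, C3→Red 9·9=81, C4→Red 2·10=20, C5→Amber 8·21=168. Service 368; fixed 365; total 733.
{Red, Blue, Green, Amber}: service 306 + fixed 852 = 1158
No other subset beats 594.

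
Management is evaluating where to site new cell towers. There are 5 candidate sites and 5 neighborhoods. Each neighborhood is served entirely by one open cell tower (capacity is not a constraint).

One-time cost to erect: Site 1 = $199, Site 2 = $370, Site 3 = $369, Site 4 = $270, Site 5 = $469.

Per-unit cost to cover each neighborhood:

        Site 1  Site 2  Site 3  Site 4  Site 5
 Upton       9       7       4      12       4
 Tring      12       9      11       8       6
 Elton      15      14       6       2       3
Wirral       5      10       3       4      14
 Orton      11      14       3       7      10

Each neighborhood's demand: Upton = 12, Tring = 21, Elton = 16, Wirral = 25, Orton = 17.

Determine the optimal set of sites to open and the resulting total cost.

Open Site 4 only; minimum total cost 833.

For any fixed open set, each neighborhood goes to its cheapest open site; total = fixed + service.
{Site 4}: Upton→Site 4 12·12=144, Tring→Site 4 8·21=168, Elton→Site 4 2·16=32, Wirral→Site 4 4·25=100, Orton→Site 4 7·17=119. Service 563; fixed 270; total 833.
{Site 3}: service 501 + fixed 369 = 870
{Site 1, Site 4}: service 527 + fixed 469 = 996
{Site 1, Site 2, Site 3, Site 4, Site 5}: service 332 + fixed 1677 = 2009
No other subset beats 833.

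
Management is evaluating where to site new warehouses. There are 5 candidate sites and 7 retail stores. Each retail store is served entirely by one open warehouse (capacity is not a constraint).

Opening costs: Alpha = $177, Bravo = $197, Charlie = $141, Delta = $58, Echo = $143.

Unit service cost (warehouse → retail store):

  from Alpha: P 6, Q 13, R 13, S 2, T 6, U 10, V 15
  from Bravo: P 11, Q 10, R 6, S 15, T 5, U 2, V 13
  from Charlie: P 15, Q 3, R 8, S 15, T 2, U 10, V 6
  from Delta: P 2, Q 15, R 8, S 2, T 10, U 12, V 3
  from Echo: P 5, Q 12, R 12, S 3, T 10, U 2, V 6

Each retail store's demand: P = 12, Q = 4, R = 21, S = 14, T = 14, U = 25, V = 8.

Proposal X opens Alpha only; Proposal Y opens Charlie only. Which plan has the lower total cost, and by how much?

Proposal X: {Alpha}: P→Alpha 6·12=72, Q→Alpha 13·4=52, R→Alpha 13·21=273, S→Alpha 2·14=28, T→Alpha 6·14=84, U→Alpha 10·25=250, V→Alpha 15·8=120. Service 879; fixed 177; total 1056.
Proposal Y: {Charlie}: P→Charlie 15·12=180, Q→Charlie 3·4=12, R→Charlie 8·21=168, S→Charlie 15·14=210, T→Charlie 2·14=28, U→Charlie 10·25=250, V→Charlie 6·8=48. Service 896; fixed 141; total 1037.
Difference: |1056 − 1037| = 19.

Proposal Y is cheaper by 19.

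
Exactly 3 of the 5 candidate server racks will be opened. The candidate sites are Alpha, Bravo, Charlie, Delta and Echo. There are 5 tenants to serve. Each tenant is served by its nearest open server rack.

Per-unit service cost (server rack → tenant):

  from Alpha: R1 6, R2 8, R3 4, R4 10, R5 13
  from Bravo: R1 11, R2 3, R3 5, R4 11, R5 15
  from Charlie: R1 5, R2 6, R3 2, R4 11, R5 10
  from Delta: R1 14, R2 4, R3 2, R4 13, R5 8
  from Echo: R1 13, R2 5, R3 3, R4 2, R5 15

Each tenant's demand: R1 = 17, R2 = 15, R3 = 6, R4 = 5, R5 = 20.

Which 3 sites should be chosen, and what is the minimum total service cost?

Choose Charlie, Delta and Echo; total service cost 327.

With exactly 3 open, each tenant uses its cheapest among the chosen.
{Charlie, Delta, Echo}: R1→Charlie 5·17=85, R2→Delta 4·15=60, R3→Charlie 2·6=12, R4→Echo 2·5=10, R5→Delta 8·20=160. Service cost 327.
{Alpha, Delta, Echo}: service cost 344
{Bravo, Charlie, Echo}: service cost 352
Among all 10 size-3 choices, {Charlie, Delta, Echo} is lowest.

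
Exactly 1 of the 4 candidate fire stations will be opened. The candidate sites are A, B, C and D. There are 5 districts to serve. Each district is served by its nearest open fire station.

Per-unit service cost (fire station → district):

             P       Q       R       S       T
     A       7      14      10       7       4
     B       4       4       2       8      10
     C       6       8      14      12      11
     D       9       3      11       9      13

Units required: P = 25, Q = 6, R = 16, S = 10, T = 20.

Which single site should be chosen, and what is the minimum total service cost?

With exactly 1 open, each district uses its cheapest among the chosen.
{B}: P→B 4·25=100, Q→B 4·6=24, R→B 2·16=32, S→B 8·10=80, T→B 10·20=200. Service cost 436.
{A}: service cost 569
{C}: service cost 762
Among all 4 size-1 choices, {B} is lowest.

Choose B only; total service cost 436.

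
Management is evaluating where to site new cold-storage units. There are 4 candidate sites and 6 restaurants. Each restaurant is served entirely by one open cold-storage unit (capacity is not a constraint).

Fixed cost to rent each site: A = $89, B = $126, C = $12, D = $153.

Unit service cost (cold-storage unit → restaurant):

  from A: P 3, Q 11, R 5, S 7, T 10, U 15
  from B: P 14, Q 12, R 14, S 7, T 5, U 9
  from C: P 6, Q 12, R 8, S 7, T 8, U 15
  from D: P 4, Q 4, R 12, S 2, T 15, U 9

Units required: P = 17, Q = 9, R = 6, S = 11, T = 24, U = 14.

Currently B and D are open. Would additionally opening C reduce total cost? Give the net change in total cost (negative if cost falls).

Current service cost with {B, D}: 444.
Adding C: each restaurant re-picks its cheapest; new service cost 420, saving 24.
Extra fixed cost: 12. Net change = 12 − 24 = -12.
(Totals: 723 → 711.)

Yes — net change −12 (cost falls by 12).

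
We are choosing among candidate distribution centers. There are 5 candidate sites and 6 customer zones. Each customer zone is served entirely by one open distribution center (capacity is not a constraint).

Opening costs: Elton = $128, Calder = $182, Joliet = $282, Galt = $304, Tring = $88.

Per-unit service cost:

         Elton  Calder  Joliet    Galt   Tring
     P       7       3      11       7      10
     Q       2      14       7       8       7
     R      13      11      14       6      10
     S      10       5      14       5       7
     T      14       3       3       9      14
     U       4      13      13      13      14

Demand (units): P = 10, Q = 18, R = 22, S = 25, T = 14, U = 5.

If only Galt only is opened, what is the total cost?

Total cost: 966

Each customer zone is assigned to its cheapest site among the open ones.
{Galt}: P→Galt 7·10=70, Q→Galt 8·18=144, R→Galt 6·22=132, S→Galt 5·25=125, T→Galt 9·14=126, U→Galt 13·5=65. Service 662; fixed 304; total 966.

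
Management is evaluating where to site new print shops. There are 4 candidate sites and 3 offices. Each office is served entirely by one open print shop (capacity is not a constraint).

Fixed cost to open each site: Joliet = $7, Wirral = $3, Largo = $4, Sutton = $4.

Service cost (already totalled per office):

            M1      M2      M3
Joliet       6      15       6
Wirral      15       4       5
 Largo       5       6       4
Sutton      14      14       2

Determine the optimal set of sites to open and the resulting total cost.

For any fixed open set, each office goes to its cheapest open site; total = fixed + service.
{Largo}: M1→Largo 5, M2→Largo 6, M3→Largo 4. Service 15; fixed 4; total 19.
{Wirral, Largo}: service 13 + fixed 7 = 20
{Largo, Sutton}: M1→Largo 5, M2→Largo 6, M3→Sutton 2. Service 13; fixed 8; total 21.
{Joliet, Wirral, Largo, Sutton}: service 11 + fixed 18 = 29
No other subset beats 19.

Open Largo only; minimum total cost 19.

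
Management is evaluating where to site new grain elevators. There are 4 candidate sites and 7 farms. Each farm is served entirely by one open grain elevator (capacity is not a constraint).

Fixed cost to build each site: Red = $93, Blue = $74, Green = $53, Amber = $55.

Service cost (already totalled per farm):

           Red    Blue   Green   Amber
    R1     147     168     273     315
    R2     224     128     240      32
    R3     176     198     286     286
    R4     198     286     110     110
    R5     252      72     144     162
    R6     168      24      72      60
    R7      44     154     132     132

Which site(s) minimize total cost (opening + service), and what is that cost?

For any fixed open set, each farm goes to its cheapest open site; total = fixed + service.
{Red, Blue, Amber}: R1→Red 147, R2→Amber 32, R3→Red 176, R4→Amber 110, R5→Blue 72, R6→Blue 24, R7→Red 44. Service 605; fixed 222; total 827.
{Blue, Amber}: service 736 + fixed 129 = 865
{Red, Amber}: service 731 + fixed 148 = 879
{Red, Blue, Green, Amber}: service 605 + fixed 275 = 880
No other subset beats 827.

Open Red, Blue and Amber; minimum total cost 827.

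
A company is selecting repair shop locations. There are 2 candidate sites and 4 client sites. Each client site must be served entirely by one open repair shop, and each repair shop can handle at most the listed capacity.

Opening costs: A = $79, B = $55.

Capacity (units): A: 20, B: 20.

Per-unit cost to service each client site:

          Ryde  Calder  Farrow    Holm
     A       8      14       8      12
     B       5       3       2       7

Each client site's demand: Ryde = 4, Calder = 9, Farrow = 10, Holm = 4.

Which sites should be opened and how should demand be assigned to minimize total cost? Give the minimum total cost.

Open {A, B}: Ryde→A 8·4=32, Calder→B 3·9=27, Farrow→B 2·10=20, Holm→A 12·4=48.
Loads: A carries 8/20, B carries 19/20. Service 127; fixed 134; total 261.
Next best feasible plan costs 289.

Minimum total cost: 261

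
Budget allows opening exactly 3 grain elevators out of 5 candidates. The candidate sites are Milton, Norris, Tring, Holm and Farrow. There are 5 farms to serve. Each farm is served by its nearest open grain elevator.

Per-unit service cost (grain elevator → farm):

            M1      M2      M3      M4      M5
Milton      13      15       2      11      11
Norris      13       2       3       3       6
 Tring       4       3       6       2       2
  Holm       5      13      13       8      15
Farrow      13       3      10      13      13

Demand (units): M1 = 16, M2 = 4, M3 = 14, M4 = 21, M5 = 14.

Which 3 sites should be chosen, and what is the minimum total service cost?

Choose Milton, Norris and Tring; total service cost 170.

With exactly 3 open, each farm uses its cheapest among the chosen.
{Milton, Norris, Tring}: M1→Tring 4·16=64, M2→Norris 2·4=8, M3→Milton 2·14=28, M4→Tring 2·21=42, M5→Tring 2·14=28. Service cost 170.
{Milton, Tring, Holm}: service cost 174
{Milton, Tring, Farrow}: service cost 174
Among all 10 size-3 choices, {Milton, Norris, Tring} is lowest.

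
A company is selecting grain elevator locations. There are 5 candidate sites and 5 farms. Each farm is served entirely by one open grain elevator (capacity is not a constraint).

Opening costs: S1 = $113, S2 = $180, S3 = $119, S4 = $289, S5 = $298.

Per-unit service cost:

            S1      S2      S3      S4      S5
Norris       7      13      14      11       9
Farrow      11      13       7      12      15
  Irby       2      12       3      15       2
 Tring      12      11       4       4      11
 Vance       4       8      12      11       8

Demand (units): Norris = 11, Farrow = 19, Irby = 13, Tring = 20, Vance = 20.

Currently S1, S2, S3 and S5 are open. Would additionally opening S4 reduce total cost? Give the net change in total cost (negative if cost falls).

Current service cost with {S1, S2, S3, S5}: 396.
Adding S4: each farm re-picks its cheapest; new service cost 396, saving 0.
Extra fixed cost: 289. Net change = 289 − 0 = 289.
(Totals: 1106 → 1395.)

No — net change +289 (cost rises by 289).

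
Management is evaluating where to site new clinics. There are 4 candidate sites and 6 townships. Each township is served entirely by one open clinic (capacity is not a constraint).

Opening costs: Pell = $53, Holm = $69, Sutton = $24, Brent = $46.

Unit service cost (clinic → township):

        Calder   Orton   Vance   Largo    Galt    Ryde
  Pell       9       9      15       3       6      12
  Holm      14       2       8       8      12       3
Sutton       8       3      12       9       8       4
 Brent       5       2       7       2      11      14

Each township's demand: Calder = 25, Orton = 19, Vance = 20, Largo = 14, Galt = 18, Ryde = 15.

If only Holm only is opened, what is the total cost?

Each township is assigned to its cheapest site among the open ones.
{Holm}: Calder→Holm 14·25=350, Orton→Holm 2·19=38, Vance→Holm 8·20=160, Largo→Holm 8·14=112, Galt→Holm 12·18=216, Ryde→Holm 3·15=45. Service 921; fixed 69; total 990.

Total cost: 990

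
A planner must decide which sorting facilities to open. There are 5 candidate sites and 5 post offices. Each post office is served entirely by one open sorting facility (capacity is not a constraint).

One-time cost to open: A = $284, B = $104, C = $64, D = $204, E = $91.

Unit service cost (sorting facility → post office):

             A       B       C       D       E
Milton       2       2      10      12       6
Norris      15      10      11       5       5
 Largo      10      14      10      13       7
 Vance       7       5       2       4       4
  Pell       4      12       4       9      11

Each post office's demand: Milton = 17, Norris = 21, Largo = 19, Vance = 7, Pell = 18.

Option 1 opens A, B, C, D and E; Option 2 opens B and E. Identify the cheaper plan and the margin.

Option 1: {A, B, C, D, E}: Milton→A 2·17=34, Norris→D 5·21=105, Largo→E 7·19=133, Vance→C 2·7=14, Pell→A 4·18=72. Service 358; fixed 747; total 1105.
Option 2: {B, E}: Milton→B 2·17=34, Norris→E 5·21=105, Largo→E 7·19=133, Vance→E 4·7=28, Pell→E 11·18=198. Service 498; fixed 195; total 693.
Difference: |1105 − 693| = 412.

Option 2 is cheaper by 412.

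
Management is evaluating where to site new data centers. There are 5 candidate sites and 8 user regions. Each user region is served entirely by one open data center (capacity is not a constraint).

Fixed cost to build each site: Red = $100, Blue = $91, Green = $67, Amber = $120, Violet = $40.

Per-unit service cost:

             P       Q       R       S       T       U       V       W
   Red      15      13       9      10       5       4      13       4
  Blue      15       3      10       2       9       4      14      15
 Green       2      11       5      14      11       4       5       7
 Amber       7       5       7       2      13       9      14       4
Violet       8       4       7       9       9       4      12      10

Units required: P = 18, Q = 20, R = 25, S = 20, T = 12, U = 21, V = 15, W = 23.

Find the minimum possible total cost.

For any fixed open set, each user region goes to its cheapest open site; total = fixed + service.
{Red, Blue, Green}: P→Green 2·18=36, Q→Blue 3·20=60, R→Green 5·25=125, S→Blue 2·20=40, T→Red 5·12=60, U→Red 4·21=84, V→Green 5·15=75, W→Red 4·23=92. Service 572; fixed 258; total 830.
{Blue, Green}: P→Green 2·18=36, Q→Blue 3·20=60, R→Green 5·25=125, S→Blue 2·20=40, T→Blue 9·12=108, U→Blue 4·21=84, V→Green 5·15=75, W→Green 7·23=161. Service 689; fixed 158; total 847.
{Green, Amber, Violet}: service 640 + fixed 227 = 867
{Red, Blue, Green, Amber, Violet}: service 572 + fixed 418 = 990
No other subset beats 830.

Minimum total cost: 830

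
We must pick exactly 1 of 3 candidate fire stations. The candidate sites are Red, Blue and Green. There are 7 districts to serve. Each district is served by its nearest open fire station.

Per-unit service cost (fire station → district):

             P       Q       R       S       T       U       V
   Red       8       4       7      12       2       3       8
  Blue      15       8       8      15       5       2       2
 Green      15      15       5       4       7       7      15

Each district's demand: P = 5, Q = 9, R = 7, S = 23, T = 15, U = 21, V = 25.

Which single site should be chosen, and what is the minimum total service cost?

Choose Red only; total service cost 694.

With exactly 1 open, each district uses its cheapest among the chosen.
{Red}: P→Red 8·5=40, Q→Red 4·9=36, R→Red 7·7=49, S→Red 12·23=276, T→Red 2·15=30, U→Red 3·21=63, V→Red 8·25=200. Service cost 694.
{Blue}: service cost 715
{Green}: service cost 964
Among all 3 size-1 choices, {Red} is lowest.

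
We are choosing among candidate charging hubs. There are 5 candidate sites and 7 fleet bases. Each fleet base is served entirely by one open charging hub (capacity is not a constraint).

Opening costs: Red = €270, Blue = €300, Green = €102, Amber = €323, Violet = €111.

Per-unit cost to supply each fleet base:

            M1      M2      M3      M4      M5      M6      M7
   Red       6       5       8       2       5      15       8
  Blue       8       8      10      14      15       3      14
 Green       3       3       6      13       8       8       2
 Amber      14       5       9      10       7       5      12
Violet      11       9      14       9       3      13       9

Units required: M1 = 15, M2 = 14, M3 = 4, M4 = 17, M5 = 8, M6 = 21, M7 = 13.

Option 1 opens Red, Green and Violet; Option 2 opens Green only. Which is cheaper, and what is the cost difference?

Option 1: {Red, Green, Violet}: M1→Green 3·15=45, M2→Green 3·14=42, M3→Green 6·4=24, M4→Red 2·17=34, M5→Violet 3·8=24, M6→Green 8·21=168, M7→Green 2·13=26. Service 363; fixed 483; total 846.
Option 2: {Green}: M1→Green 3·15=45, M2→Green 3·14=42, M3→Green 6·4=24, M4→Green 13·17=221, M5→Green 8·8=64, M6→Green 8·21=168, M7→Green 2·13=26. Service 590; fixed 102; total 692.
Difference: |846 − 692| = 154.

Option 2 is cheaper by 154.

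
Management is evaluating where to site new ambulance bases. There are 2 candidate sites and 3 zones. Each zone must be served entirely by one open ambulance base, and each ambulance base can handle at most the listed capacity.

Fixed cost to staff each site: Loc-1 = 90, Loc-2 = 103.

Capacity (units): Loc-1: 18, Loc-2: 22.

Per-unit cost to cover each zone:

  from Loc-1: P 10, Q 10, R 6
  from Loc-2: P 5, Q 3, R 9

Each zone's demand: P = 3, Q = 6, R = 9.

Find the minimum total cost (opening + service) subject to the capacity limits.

Open {Loc-2}: P→Loc-2 5·3=15, Q→Loc-2 3·6=18, R→Loc-2 9·9=81.
Loads: Loc-2 carries 18/22. Service 114; fixed 103; total 217.
Next best feasible plan costs 234.

Minimum total cost: 217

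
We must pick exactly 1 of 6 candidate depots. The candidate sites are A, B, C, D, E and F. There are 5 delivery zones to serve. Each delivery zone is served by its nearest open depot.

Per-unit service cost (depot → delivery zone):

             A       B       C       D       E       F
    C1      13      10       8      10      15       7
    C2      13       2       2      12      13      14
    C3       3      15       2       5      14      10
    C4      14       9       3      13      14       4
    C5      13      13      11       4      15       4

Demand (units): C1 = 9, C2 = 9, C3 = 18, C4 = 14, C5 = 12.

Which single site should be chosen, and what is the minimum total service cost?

Choose C only; total service cost 300.

With exactly 1 open, each delivery zone uses its cheapest among the chosen.
{C}: C1→C 8·9=72, C2→C 2·9=18, C3→C 2·18=36, C4→C 3·14=42, C5→C 11·12=132. Service cost 300.
{F}: service cost 473
{D}: service cost 518
Among all 6 size-1 choices, {C} is lowest.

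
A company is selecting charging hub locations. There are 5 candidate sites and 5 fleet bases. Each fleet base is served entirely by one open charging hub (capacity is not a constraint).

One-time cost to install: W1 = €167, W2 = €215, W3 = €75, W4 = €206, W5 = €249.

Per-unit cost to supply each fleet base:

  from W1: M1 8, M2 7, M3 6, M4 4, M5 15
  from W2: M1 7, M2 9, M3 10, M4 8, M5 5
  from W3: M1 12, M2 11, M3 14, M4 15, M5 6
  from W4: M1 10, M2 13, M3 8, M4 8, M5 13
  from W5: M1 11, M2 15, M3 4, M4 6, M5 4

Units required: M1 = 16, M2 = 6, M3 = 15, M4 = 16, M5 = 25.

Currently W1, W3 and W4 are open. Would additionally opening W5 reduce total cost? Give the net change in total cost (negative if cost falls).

No — net change +169 (cost rises by 169).

Current service cost with {W1, W3, W4}: 474.
Adding W5: each fleet base re-picks its cheapest; new service cost 394, saving 80.
Extra fixed cost: 249. Net change = 249 − 80 = 169.
(Totals: 922 → 1091.)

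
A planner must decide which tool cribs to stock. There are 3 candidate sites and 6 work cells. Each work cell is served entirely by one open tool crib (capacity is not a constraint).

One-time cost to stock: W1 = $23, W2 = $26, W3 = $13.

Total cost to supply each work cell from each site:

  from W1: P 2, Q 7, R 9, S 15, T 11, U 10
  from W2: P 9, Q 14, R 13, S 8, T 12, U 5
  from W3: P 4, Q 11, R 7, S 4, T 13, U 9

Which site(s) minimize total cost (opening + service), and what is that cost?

Open W3 only; minimum total cost 61.

For any fixed open set, each work cell goes to its cheapest open site; total = fixed + service.
{W3}: P→W3 4, Q→W3 11, R→W3 7, S→W3 4, T→W3 13, U→W3 9. Service 48; fixed 13; total 61.
{W1, W3}: service 40 + fixed 36 = 76
{W1}: P→W1 2, Q→W1 7, R→W1 9, S→W1 15, T→W1 11, U→W1 10. Service 54; fixed 23; total 77.
{W1, W2, W3}: service 36 + fixed 62 = 98
No other subset beats 61.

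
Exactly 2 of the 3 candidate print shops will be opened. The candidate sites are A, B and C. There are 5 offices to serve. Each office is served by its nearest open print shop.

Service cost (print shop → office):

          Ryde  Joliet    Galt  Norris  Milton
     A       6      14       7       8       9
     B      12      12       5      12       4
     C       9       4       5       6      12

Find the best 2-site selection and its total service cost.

Choose B and C; total service cost 28.

With exactly 2 open, each office uses its cheapest among the chosen.
{B, C}: Ryde→C 9, Joliet→C 4, Galt→B 5, Norris→C 6, Milton→B 4. Service cost 28.
{A, C}: service cost 30
{A, B}: service cost 35
Among all 3 size-2 choices, {B, C} is lowest.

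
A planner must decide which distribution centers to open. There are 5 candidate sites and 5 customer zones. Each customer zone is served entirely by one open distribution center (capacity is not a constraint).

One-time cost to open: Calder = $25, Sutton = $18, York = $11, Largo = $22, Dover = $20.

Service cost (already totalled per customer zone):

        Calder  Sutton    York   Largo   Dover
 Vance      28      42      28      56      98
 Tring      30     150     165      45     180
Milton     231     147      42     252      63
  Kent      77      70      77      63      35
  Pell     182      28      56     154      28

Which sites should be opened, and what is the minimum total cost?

For any fixed open set, each customer zone goes to its cheapest open site; total = fixed + service.
{Calder, York, Dover}: Vance→Calder 28, Tring→Calder 30, Milton→York 42, Kent→Dover 35, Pell→Dover 28. Service 163; fixed 56; total 219.
{Calder, Dover}: service 184 + fixed 45 = 229
{York, Largo, Dover}: service 178 + fixed 53 = 231
{Calder, Sutton, York, Largo, Dover}: service 163 + fixed 96 = 259
No other subset beats 219.

Open Calder, York and Dover; minimum total cost 219.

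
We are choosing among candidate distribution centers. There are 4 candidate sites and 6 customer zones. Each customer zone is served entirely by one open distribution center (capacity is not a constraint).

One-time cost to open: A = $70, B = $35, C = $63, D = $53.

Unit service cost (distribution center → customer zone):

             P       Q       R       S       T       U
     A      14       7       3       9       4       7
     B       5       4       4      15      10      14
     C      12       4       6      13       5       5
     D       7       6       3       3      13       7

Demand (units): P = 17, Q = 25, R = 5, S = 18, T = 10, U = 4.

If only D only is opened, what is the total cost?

Each customer zone is assigned to its cheapest site among the open ones.
{D}: P→D 7·17=119, Q→D 6·25=150, R→D 3·5=15, S→D 3·18=54, T→D 13·10=130, U→D 7·4=28. Service 496; fixed 53; total 549.

Total cost: 549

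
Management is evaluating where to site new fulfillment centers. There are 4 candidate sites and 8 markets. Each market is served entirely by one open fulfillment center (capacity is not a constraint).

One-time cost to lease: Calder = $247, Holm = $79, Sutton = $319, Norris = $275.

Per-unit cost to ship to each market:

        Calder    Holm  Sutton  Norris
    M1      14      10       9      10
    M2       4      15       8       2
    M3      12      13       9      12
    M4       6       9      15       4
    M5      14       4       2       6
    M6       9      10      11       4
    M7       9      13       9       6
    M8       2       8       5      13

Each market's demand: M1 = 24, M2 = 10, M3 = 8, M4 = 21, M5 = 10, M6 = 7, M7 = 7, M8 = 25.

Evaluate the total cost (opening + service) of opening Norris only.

Total cost: 1170

Each market is assigned to its cheapest site among the open ones.
{Norris}: M1→Norris 10·24=240, M2→Norris 2·10=20, M3→Norris 12·8=96, M4→Norris 4·21=84, M5→Norris 6·10=60, M6→Norris 4·7=28, M7→Norris 6·7=42, M8→Norris 13·25=325. Service 895; fixed 275; total 1170.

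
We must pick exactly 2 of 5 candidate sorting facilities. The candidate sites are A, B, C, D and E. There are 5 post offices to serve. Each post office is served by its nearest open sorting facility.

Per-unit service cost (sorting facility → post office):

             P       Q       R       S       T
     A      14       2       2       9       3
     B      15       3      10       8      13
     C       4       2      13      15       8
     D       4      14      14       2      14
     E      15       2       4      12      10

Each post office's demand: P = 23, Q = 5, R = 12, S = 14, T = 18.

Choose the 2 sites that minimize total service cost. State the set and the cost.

With exactly 2 open, each post office uses its cheapest among the chosen.
{A, D}: P→D 4·23=92, Q→A 2·5=10, R→A 2·12=24, S→D 2·14=28, T→A 3·18=54. Service cost 208.
{A, C}: service cost 306
{D, E}: service cost 358
Among all 10 size-2 choices, {A, D} is lowest.

Choose A and D; total service cost 208.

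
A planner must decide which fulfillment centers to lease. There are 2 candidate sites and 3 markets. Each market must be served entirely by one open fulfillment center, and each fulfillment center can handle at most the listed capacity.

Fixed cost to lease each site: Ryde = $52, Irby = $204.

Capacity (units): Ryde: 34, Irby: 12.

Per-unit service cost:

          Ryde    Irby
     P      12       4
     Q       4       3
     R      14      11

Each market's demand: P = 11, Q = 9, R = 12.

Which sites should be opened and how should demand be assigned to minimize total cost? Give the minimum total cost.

Minimum total cost: 388

Open {Ryde}: P→Ryde 12·11=132, Q→Ryde 4·9=36, R→Ryde 14·12=168.
Loads: Ryde carries 32/34. Service 336; fixed 52; total 388.
Next best feasible plan costs 504.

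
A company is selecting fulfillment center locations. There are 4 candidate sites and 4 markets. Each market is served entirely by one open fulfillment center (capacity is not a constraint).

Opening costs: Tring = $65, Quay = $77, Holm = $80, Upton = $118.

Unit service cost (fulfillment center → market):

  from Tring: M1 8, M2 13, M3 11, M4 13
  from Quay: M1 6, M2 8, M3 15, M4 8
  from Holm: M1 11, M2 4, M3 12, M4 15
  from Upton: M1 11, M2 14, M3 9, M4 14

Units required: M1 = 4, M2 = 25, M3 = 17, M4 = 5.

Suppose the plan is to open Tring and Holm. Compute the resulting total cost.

Total cost: 529

Each market is assigned to its cheapest site among the open ones.
{Tring, Holm}: M1→Tring 8·4=32, M2→Holm 4·25=100, M3→Tring 11·17=187, M4→Tring 13·5=65. Service 384; fixed 145; total 529.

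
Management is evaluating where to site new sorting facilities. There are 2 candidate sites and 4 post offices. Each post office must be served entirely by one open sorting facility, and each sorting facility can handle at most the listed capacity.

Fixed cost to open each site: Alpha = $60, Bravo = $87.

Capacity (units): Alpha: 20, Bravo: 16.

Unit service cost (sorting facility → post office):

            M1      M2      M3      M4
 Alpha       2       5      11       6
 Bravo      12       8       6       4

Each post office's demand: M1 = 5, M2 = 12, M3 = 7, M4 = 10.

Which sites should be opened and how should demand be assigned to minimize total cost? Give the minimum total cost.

Minimum total cost: 384

Open {Alpha, Bravo}: M1→Bravo 12·5=60, M2→Alpha 5·12=60, M3→Alpha 11·7=77, M4→Bravo 4·10=40.
Loads: Alpha carries 19/20, Bravo carries 15/16. Service 237; fixed 147; total 384.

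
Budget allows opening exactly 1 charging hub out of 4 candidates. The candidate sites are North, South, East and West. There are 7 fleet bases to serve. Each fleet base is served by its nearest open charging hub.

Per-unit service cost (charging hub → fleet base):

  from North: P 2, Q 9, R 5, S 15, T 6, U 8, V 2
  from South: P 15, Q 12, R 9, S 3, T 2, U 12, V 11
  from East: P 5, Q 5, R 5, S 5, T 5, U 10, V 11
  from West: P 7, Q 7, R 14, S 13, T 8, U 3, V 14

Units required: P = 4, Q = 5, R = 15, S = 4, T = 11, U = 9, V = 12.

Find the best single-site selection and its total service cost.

Choose North only; total service cost 350.

With exactly 1 open, each fleet base uses its cheapest among the chosen.
{North}: P→North 2·4=8, Q→North 9·5=45, R→North 5·15=75, S→North 15·4=60, T→North 6·11=66, U→North 8·9=72, V→North 2·12=24. Service cost 350.
{East}: service cost 417
{South}: service cost 529
Among all 4 size-1 choices, {North} is lowest.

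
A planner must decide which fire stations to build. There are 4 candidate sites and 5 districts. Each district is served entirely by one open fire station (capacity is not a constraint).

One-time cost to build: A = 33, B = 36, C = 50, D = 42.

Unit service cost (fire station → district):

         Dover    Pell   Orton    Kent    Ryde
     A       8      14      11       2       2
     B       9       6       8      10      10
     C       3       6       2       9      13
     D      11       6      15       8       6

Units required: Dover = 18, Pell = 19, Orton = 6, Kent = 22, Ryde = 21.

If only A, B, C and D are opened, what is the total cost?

Total cost: 427

Each district is assigned to its cheapest site among the open ones.
{A, B, C, D}: Dover→C 3·18=54, Pell→B 6·19=114, Orton→C 2·6=12, Kent→A 2·22=44, Ryde→A 2·21=42. Service 266; fixed 161; total 427.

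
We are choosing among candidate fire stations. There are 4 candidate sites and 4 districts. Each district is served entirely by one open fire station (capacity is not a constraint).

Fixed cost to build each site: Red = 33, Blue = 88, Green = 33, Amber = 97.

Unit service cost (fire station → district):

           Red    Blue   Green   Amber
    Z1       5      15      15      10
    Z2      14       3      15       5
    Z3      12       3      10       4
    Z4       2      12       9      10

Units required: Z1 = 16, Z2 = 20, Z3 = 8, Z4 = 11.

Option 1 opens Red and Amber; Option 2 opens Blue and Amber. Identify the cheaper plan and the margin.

Option 1 is cheaper by 175.

Option 1: {Red, Amber}: Z1→Red 5·16=80, Z2→Amber 5·20=100, Z3→Amber 4·8=32, Z4→Red 2·11=22. Service 234; fixed 130; total 364.
Option 2: {Blue, Amber}: Z1→Amber 10·16=160, Z2→Blue 3·20=60, Z3→Blue 3·8=24, Z4→Amber 10·11=110. Service 354; fixed 185; total 539.
Difference: |364 − 539| = 175.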